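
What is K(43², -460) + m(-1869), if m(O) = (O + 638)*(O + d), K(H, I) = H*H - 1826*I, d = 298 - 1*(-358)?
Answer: 5751964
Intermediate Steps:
d = 656 (d = 298 + 358 = 656)
K(H, I) = H² - 1826*I
m(O) = (638 + O)*(656 + O) (m(O) = (O + 638)*(O + 656) = (638 + O)*(656 + O))
K(43², -460) + m(-1869) = ((43²)² - 1826*(-460)) + (418528 + (-1869)² + 1294*(-1869)) = (1849² + 839960) + (418528 + 3493161 - 2418486) = (3418801 + 839960) + 1493203 = 4258761 + 1493203 = 5751964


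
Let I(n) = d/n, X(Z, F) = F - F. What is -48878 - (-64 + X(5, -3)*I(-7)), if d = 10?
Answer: -48814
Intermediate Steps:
X(Z, F) = 0
I(n) = 10/n
-48878 - (-64 + X(5, -3)*I(-7)) = -48878 - (-64 + 0*(10/(-7))) = -48878 - (-64 + 0*(10*(-⅐))) = -48878 - (-64 + 0*(-10/7)) = -48878 - (-64 + 0) = -48878 - 1*(-64) = -48878 + 64 = -48814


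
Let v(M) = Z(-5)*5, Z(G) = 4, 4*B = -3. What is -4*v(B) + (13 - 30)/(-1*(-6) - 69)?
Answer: -5023/63 ≈ -79.730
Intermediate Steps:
B = -¾ (B = (¼)*(-3) = -¾ ≈ -0.75000)
v(M) = 20 (v(M) = 4*5 = 20)
-4*v(B) + (13 - 30)/(-1*(-6) - 69) = -4*20 + (13 - 30)/(-1*(-6) - 69) = -80 - 17/(6 - 69) = -80 - 17/(-63) = -80 - 17*(-1/63) = -80 + 17/63 = -5023/63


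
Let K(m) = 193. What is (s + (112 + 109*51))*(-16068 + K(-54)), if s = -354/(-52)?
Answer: -2343515125/26 ≈ -9.0135e+7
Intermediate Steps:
s = 177/26 (s = -1/52*(-354) = 177/26 ≈ 6.8077)
(s + (112 + 109*51))*(-16068 + K(-54)) = (177/26 + (112 + 109*51))*(-16068 + 193) = (177/26 + (112 + 5559))*(-15875) = (177/26 + 5671)*(-15875) = (147623/26)*(-15875) = -2343515125/26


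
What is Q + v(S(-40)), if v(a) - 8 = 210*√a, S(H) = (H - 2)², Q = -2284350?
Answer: -2275522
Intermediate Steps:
S(H) = (-2 + H)²
v(a) = 8 + 210*√a
Q + v(S(-40)) = -2284350 + (8 + 210*√((-2 - 40)²)) = -2284350 + (8 + 210*√((-42)²)) = -2284350 + (8 + 210*√1764) = -2284350 + (8 + 210*42) = -2284350 + (8 + 8820) = -2284350 + 8828 = -2275522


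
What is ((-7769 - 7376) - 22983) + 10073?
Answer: -28055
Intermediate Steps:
((-7769 - 7376) - 22983) + 10073 = (-15145 - 22983) + 10073 = -38128 + 10073 = -28055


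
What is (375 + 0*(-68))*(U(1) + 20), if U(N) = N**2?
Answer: 7875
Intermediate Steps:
(375 + 0*(-68))*(U(1) + 20) = (375 + 0*(-68))*(1**2 + 20) = (375 + 0)*(1 + 20) = 375*21 = 7875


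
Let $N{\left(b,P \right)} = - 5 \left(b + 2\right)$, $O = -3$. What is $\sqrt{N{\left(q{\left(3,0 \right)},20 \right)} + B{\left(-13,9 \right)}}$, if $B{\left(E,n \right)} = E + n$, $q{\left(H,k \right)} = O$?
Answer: $1$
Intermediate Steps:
$q{\left(H,k \right)} = -3$
$N{\left(b,P \right)} = -10 - 5 b$ ($N{\left(b,P \right)} = - 5 \left(2 + b\right) = -10 - 5 b$)
$\sqrt{N{\left(q{\left(3,0 \right)},20 \right)} + B{\left(-13,9 \right)}} = \sqrt{\left(-10 - -15\right) + \left(-13 + 9\right)} = \sqrt{\left(-10 + 15\right) - 4} = \sqrt{5 - 4} = \sqrt{1} = 1$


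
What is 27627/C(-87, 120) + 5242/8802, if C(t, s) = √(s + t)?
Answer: 2621/4401 + 9209*√33/11 ≈ 4809.8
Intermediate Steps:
27627/C(-87, 120) + 5242/8802 = 27627/(√(120 - 87)) + 5242/8802 = 27627/(√33) + 5242*(1/8802) = 27627*(√33/33) + 2621/4401 = 9209*√33/11 + 2621/4401 = 2621/4401 + 9209*√33/11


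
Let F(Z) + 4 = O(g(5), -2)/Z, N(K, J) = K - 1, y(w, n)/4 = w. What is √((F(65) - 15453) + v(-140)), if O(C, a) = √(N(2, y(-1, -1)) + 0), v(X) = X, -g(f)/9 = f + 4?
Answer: 2*I*√16474315/65 ≈ 124.89*I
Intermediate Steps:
g(f) = -36 - 9*f (g(f) = -9*(f + 4) = -9*(4 + f) = -36 - 9*f)
y(w, n) = 4*w
N(K, J) = -1 + K
O(C, a) = 1 (O(C, a) = √((-1 + 2) + 0) = √(1 + 0) = √1 = 1)
F(Z) = -4 + 1/Z
√((F(65) - 15453) + v(-140)) = √(((-4 + 1/65) - 15453) - 140) = √((-259/65 - 15453) - 140) = √(-1004704/65 - 140) = √(-1013804/65) = 2*I*√16474315/65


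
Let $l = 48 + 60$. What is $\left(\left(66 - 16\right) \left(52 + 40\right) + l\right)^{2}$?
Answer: $22165264$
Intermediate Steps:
$l = 108$
$\left(\left(66 - 16\right) \left(52 + 40\right) + l\right)^{2} = \left(\left(66 - 16\right) \left(52 + 40\right) + 108\right)^{2} = \left(50 \cdot 92 + 108\right)^{2} = \left(4600 + 108\right)^{2} = 4708^{2} = 22165264$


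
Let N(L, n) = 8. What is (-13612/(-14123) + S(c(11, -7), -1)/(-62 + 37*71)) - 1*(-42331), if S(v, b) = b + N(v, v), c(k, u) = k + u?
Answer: 1533496442486/36225495 ≈ 42332.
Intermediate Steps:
S(v, b) = 8 + b (S(v, b) = b + 8 = 8 + b)
(-13612/(-14123) + S(c(11, -7), -1)/(-62 + 37*71)) - 1*(-42331) = (-13612/(-14123) + (8 - 1)/(-62 + 37*71)) - 1*(-42331) = (-13612*(-1/14123) + 7/(-62 + 2627)) + 42331 = (13612/14123 + 7/2565) + 42331 = 35013641/36225495 + 42331 = 1533496442486/36225495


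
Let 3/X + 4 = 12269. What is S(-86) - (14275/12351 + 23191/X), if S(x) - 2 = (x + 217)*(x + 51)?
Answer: -1171086279863/12351 ≈ -9.4817e+7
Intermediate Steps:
X = 3/12265 (X = 3/(-4 + 12269) = 3/12265 ≈ 0.00024460)
S(x) = 2 + (51 + x)*(217 + x) (S(x) = 2 + (x + 217)*(x + 51) = 2 + (217 + x)*(51 + x) = 2 + (51 + x)*(217 + x))
S(-86) - (14275/12351 + 23191/X) = (11069 + (-86)**2 + 268*(-86)) - (14275/12351 + 23191/(3/12265)) = (11069 + 7396 - 23048) - (14275*(1/12351) + 23191*(12265/3)) = -4583 - (14275/12351 + 284437615/3) = -4583 - 1*1171029675230/12351 = -4583 - 1171029675230/12351 = -1171086279863/12351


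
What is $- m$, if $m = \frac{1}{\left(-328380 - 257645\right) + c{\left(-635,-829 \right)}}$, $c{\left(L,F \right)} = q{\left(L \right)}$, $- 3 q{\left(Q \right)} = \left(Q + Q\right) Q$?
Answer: $\frac{3}{2564525} \approx 1.1698 \cdot 10^{-6}$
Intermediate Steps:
$q{\left(Q \right)} = - \frac{2 Q^{2}}{3}$ ($q{\left(Q \right)} = - \frac{\left(Q + Q\right) Q}{3} = - \frac{2 Q Q}{3} = - \frac{2 Q^{2}}{3}$)
$c{\left(L,F \right)} = - \frac{2 L^{2}}{3}$
$m = - \frac{3}{2564525}$ ($m = \frac{1}{\left(-328380 - 257645\right) - \frac{2 \left(-635\right)^{2}}{3}} = \frac{1}{\left(-328380 - 257645\right) - \frac{806450}{3}} = \frac{1}{-586025 - \frac{806450}{3}} = \frac{1}{- \frac{2564525}{3}} = - \frac{3}{2564525} \approx -1.1698 \cdot 10^{-6}$)
$- m = \left(-1\right) \left(- \frac{3}{2564525}\right) = \frac{3}{2564525}$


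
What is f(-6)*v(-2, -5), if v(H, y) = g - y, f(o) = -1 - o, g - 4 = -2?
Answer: 35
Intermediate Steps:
g = 2 (g = 4 - 2 = 2)
v(H, y) = 2 - y
f(-6)*v(-2, -5) = (-1 - 1*(-6))*(2 - 1*(-5)) = (-1 + 6)*(2 + 5) = 5*7 = 35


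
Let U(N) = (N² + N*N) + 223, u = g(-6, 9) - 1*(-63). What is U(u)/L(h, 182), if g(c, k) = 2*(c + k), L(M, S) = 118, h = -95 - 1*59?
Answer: 9745/118 ≈ 82.585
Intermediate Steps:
h = -154 (h = -95 - 59 = -154)
g(c, k) = 2*c + 2*k
u = 69 (u = (2*(-6) + 2*9) - 1*(-63) = (-12 + 18) + 63 = 6 + 63 = 69)
U(N) = 223 + 2*N² (U(N) = (N² + N²) + 223 = 2*N² + 223 = 223 + 2*N²)
U(u)/L(h, 182) = (223 + 2*69²)/118 = (223 + 2*4761)*(1/118) = (223 + 9522)*(1/118) = 9745*(1/118) = 9745/118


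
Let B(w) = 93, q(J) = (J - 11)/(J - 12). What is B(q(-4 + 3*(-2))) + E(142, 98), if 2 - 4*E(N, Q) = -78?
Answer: 113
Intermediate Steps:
q(J) = (-11 + J)/(-12 + J)
E(N, Q) = 20 (E(N, Q) = ½ - ¼*(-78) = ½ + 39/2 = 20)
B(q(-4 + 3*(-2))) + E(142, 98) = 93 + 20 = 113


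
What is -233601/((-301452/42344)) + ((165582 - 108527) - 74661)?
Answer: 382019736/25121 ≈ 15207.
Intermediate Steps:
-233601/((-301452/42344)) + ((165582 - 108527) - 74661) = -233601/((-301452*1/42344)) + (57055 - 74661) = -233601/(-75363/10586) - 17606 = -233601*(-10586/75363) - 17606 = 824300062/25121 - 17606 = 382019736/25121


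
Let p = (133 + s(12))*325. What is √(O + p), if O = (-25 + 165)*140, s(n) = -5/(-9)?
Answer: 5*√22682/3 ≈ 251.01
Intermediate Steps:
s(n) = 5/9 (s(n) = -5*(-⅑) = 5/9)
O = 19600 (O = 140*140 = 19600)
p = 390650/9 (p = (133 + 5/9)*325 = (1202/9)*325 = 390650/9 ≈ 43406.)
√(O + p) = √(19600 + 390650/9) = √(567050/9) = 5*√22682/3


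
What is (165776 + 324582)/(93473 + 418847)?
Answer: 245179/256160 ≈ 0.95713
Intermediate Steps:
(165776 + 324582)/(93473 + 418847) = 490358/512320 = 490358*(1/512320) = 245179/256160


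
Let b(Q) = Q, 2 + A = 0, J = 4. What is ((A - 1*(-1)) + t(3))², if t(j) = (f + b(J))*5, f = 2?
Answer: 841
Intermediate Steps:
A = -2 (A = -2 + 0 = -2)
t(j) = 30 (t(j) = (2 + 4)*5 = 6*5 = 30)
((A - 1*(-1)) + t(3))² = ((-2 - 1*(-1)) + 30)² = ((-2 + 1) + 30)² = (-1 + 30)² = 29² = 841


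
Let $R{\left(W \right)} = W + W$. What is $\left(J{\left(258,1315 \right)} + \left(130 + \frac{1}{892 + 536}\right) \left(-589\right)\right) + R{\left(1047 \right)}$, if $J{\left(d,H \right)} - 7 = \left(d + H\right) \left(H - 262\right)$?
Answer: $\frac{2258952611}{1428} \approx 1.5819 \cdot 10^{6}$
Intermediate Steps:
$R{\left(W \right)} = 2 W$
$J{\left(d,H \right)} = 7 + \left(-262 + H\right) \left(H + d\right)$ ($J{\left(d,H \right)} = 7 + \left(d + H\right) \left(H - 262\right) = 7 + \left(H + d\right) \left(-262 + H\right) = 7 + \left(-262 + H\right) \left(H + d\right)$)
$\left(J{\left(258,1315 \right)} + \left(130 + \frac{1}{892 + 536}\right) \left(-589\right)\right) + R{\left(1047 \right)} = \left(\left(7 + 1315^{2} - 344530 - 67596 + 1315 \cdot 258\right) + \left(130 + \frac{1}{892 + 536}\right) \left(-589\right)\right) + 2 \cdot 1047 = \left(\left(7 + 1729225 - 344530 - 67596 + 339270\right) + \left(130 + \frac{1}{1428}\right) \left(-589\right)\right) + 2094 = \left(1656376 + \left(130 + \frac{1}{1428}\right) \left(-589\right)\right) + 2094 = \left(1656376 + \frac{185641}{1428} \left(-589\right)\right) + 2094 = \left(1656376 - \frac{109342549}{1428}\right) + 2094 = \frac{2255962379}{1428} + 2094 = \frac{2258952611}{1428}$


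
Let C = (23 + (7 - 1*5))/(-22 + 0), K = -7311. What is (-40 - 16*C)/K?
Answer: 80/26807 ≈ 0.0029843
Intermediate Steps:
C = -25/22 (C = (23 + (7 - 5))/(-22) = (23 + 2)*(-1/22) = 25*(-1/22) = -25/22 ≈ -1.1364)
(-40 - 16*C)/K = (-40 - 16*(-25/22))/(-7311) = (-40 + 200/11)*(-1/7311) = -240/11*(-1/7311) = 80/26807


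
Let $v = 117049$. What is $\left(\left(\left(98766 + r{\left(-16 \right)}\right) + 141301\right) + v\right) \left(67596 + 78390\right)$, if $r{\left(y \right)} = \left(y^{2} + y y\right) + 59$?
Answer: $52217294382$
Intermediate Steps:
$r{\left(y \right)} = 59 + 2 y^{2}$ ($r{\left(y \right)} = \left(y^{2} + y^{2}\right) + 59 = 2 y^{2} + 59 = 59 + 2 y^{2}$)
$\left(\left(\left(98766 + r{\left(-16 \right)}\right) + 141301\right) + v\right) \left(67596 + 78390\right) = \left(\left(\left(98766 + \left(59 + 2 \left(-16\right)^{2}\right)\right) + 141301\right) + 117049\right) \left(67596 + 78390\right) = \left(\left(\left(98766 + \left(59 + 2 \cdot 256\right)\right) + 141301\right) + 117049\right) 145986 = \left(\left(\left(98766 + \left(59 + 512\right)\right) + 141301\right) + 117049\right) 145986 = \left(\left(\left(98766 + 571\right) + 141301\right) + 117049\right) 145986 = \left(\left(99337 + 141301\right) + 117049\right) 145986 = \left(240638 + 117049\right) 145986 = 357687 \cdot 145986 = 52217294382$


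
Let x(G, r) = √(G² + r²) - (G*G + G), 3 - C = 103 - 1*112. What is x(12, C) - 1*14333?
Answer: -14489 + 12*√2 ≈ -14472.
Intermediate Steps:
C = 12 (C = 3 - (103 - 1*112) = 3 - (103 - 112) = 3 - 1*(-9) = 3 + 9 = 12)
x(G, r) = √(G² + r²) - G - G² (x(G, r) = √(G² + r²) - (G² + G) = √(G² + r²) - (G + G²) = √(G² + r²) + (-G - G²) = √(G² + r²) - G - G²)
x(12, C) - 1*14333 = (√(12² + 12²) - 1*12 - 1*12²) - 1*14333 = (√(144 + 144) - 12 - 1*144) - 14333 = (√288 - 12 - 144) - 14333 = (12*√2 - 12 - 144) - 14333 = (-156 + 12*√2) - 14333 = -14489 + 12*√2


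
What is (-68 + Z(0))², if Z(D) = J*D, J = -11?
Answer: 4624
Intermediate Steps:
Z(D) = -11*D
(-68 + Z(0))² = (-68 - 11*0)² = (-68 + 0)² = (-68)² = 4624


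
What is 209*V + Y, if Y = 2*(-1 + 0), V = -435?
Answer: -90917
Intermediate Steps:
Y = -2 (Y = 2*(-1) = -2)
209*V + Y = 209*(-435) - 2 = -90915 - 2 = -90917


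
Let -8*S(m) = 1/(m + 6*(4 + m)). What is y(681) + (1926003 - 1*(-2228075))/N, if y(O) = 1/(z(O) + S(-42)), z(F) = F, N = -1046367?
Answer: -6108226576238/1539165048687 ≈ -3.9685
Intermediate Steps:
S(m) = -1/(8*(24 + 7*m)) (S(m) = -1/(8*(m + 6*(4 + m))) = -1/(8*(m + (24 + 6*m))) = -1/(8*(24 + 7*m)))
y(O) = 1/(1/2160 + O) (y(O) = 1/(O - 1/(192 + 56*(-42))) = 1/(O - 1/(192 - 2352)) = 1/(O - 1/(-2160)) = 1/(O - 1*(-1/2160)) = 1/(O + 1/2160) = 1/(1/2160 + O))
y(681) + (1926003 - 1*(-2228075))/N = 2160/(1 + 2160*681) + (1926003 - 1*(-2228075))/(-1046367) = 2160/(1 + 1470960) + (1926003 + 2228075)*(-1/1046367) = 2160/1470961 + 4154078*(-1/1046367) = 2160*(1/1470961) - 4154078/1046367 = 2160/1470961 - 4154078/1046367 = -6108226576238/1539165048687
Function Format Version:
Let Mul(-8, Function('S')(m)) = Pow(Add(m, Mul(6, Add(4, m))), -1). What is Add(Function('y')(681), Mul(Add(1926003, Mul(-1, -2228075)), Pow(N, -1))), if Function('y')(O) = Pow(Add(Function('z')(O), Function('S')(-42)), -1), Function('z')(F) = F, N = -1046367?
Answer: Rational(-6108226576238, 1539165048687) ≈ -3.9685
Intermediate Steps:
Function('S')(m) = Mul(Rational(-1, 8), Pow(Add(24, Mul(7, m)), -1)) (Function('S')(m) = Mul(Rational(-1, 8), Pow(Add(m, Mul(6, Add(4, m))), -1)) = Mul(Rational(-1, 8), Pow(Add(m, Add(24, Mul(6, m))), -1)) = Mul(Rational(-1, 8), Pow(Add(24, Mul(7, m)), -1)))
Function('y')(O) = Pow(Add(Rational(1, 2160), O), -1) (Function('y')(O) = Pow(Add(O, Mul(-1, Pow(Add(192, Mul(56, -42)), -1))), -1) = Pow(Add(O, Mul(-1, Pow(Add(192, -2352), -1))), -1) = Pow(Add(O, Mul(-1, Pow(-2160, -1))), -1) = Pow(Add(O, Mul(-1, Rational(-1, 2160))), -1) = Pow(Add(O, Rational(1, 2160)), -1) = Pow(Add(Rational(1, 2160), O), -1))
Add(Function('y')(681), Mul(Add(1926003, Mul(-1, -2228075)), Pow(N, -1))) = Add(Mul(2160, Pow(Add(1, Mul(2160, 681)), -1)), Mul(Add(1926003, Mul(-1, -2228075)), Pow(-1046367, -1))) = Add(Mul(2160, Pow(Add(1, 1470960), -1)), Mul(Add(1926003, 2228075), Rational(-1, 1046367))) = Add(Mul(2160, Pow(1470961, -1)), Mul(4154078, Rational(-1, 1046367))) = Add(Mul(2160, Rational(1, 1470961)), Rational(-4154078, 1046367)) = Add(Rational(2160, 1470961), Rational(-4154078, 1046367)) = Rational(-6108226576238, 1539165048687)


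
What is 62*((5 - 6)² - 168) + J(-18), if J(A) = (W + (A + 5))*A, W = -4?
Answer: -10048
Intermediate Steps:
J(A) = A*(1 + A) (J(A) = (-4 + (A + 5))*A = (-4 + (5 + A))*A = (1 + A)*A = A*(1 + A))
62*((5 - 6)² - 168) + J(-18) = 62*((5 - 6)² - 168) - 18*(1 - 18) = 62*((-1)² - 168) - 18*(-17) = 62*(1 - 168) + 306 = 62*(-167) + 306 = -10354 + 306 = -10048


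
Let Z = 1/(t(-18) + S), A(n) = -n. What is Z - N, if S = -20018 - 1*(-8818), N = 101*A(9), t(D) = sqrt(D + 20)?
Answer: 57012473491/62719999 - sqrt(2)/125439998 ≈ 909.00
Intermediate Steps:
t(D) = sqrt(20 + D)
N = -909 (N = 101*(-1*9) = 101*(-9) = -909)
S = -11200 (S = -20018 + 8818 = -11200)
Z = 1/(-11200 + sqrt(2)) (Z = 1/(sqrt(20 - 18) - 11200) = 1/(sqrt(2) - 11200) = 1/(-11200 + sqrt(2)) ≈ -8.9297e-5)
Z - N = (-5600/62719999 - sqrt(2)/125439998) - 1*(-909) = (-5600/62719999 - sqrt(2)/125439998) + 909 = 57012473491/62719999 - sqrt(2)/125439998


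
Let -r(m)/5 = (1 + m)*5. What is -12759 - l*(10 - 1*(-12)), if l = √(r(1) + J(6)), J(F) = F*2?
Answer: -12759 - 22*I*√38 ≈ -12759.0 - 135.62*I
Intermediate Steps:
r(m) = -25 - 25*m (r(m) = -5*(1 + m)*5 = -5*(5 + 5*m) = -25 - 25*m)
J(F) = 2*F
l = I*√38 (l = √((-25 - 25*1) + 2*6) = √((-25 - 25) + 12) = √(-50 + 12) = √(-38) = I*√38 ≈ 6.1644*I)
-12759 - l*(10 - 1*(-12)) = -12759 - I*√38*(10 - 1*(-12)) = -12759 - I*√38*(10 + 12) = -12759 - I*√38*22 = -12759 - 22*I*√38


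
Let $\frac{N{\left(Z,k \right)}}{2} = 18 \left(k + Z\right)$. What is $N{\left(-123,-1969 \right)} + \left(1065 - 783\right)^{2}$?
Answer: $4212$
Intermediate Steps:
$N{\left(Z,k \right)} = 36 Z + 36 k$ ($N{\left(Z,k \right)} = 2 \cdot 18 \left(k + Z\right) = 2 \cdot 18 \left(Z + k\right) = 2 \left(18 Z + 18 k\right) = 36 Z + 36 k$)
$N{\left(-123,-1969 \right)} + \left(1065 - 783\right)^{2} = \left(36 \left(-123\right) + 36 \left(-1969\right)\right) + \left(1065 - 783\right)^{2} = \left(-4428 - 70884\right) + 282^{2} = -75312 + 79524 = 4212$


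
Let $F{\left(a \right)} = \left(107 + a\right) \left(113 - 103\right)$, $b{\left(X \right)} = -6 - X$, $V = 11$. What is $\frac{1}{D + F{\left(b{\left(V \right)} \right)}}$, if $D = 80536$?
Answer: $\frac{1}{81436} \approx 1.228 \cdot 10^{-5}$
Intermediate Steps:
$F{\left(a \right)} = 1070 + 10 a$ ($F{\left(a \right)} = \left(107 + a\right) 10 = 1070 + 10 a$)
$\frac{1}{D + F{\left(b{\left(V \right)} \right)}} = \frac{1}{80536 + \left(1070 + 10 \left(-6 - 11\right)\right)} = \frac{1}{80536 + \left(1070 + 10 \left(-17\right)\right)} = \frac{1}{80536 + \left(1070 - 170\right)} = \frac{1}{80536 + 900} = \frac{1}{81436}$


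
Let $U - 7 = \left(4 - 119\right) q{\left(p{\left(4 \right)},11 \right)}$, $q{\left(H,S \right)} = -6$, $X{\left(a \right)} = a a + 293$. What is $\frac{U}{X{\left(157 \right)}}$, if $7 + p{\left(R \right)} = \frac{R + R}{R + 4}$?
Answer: $\frac{697}{24942} \approx 0.027945$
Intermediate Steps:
$X{\left(a \right)} = 293 + a^{2}$ ($X{\left(a \right)} = a^{2} + 293 = 293 + a^{2}$)
$p{\left(R \right)} = -7 + \frac{2 R}{4 + R}$ ($p{\left(R \right)} = -7 + \frac{R + R}{R + 4} = -7 + \frac{2 R}{4 + R}$)
$U = 697$ ($U = 7 + \left(4 - 119\right) \left(-6\right) = 7 - -690 = 7 + 690 = 697$)
$\frac{U}{X{\left(157 \right)}} = \frac{697}{293 + 157^{2}} = \frac{697}{293 + 24649} = \frac{697}{24942}$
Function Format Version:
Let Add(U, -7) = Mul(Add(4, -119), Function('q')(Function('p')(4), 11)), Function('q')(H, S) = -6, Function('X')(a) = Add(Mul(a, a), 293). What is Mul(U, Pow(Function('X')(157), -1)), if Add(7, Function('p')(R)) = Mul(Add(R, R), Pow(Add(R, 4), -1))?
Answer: Rational(697, 24942) ≈ 0.027945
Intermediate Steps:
Function('X')(a) = Add(293, Pow(a, 2)) (Function('X')(a) = Add(Pow(a, 2), 293) = Add(293, Pow(a, 2)))
Function('p')(R) = Add(-7, Mul(2, R, Pow(Add(4, R), -1))) (Function('p')(R) = Add(-7, Mul(Add(R, R), Pow(Add(R, 4), -1))) = Add(-7, Mul(Mul(2, R), Pow(Add(4, R), -1))) = Add(-7, Mul(2, R, Pow(Add(4, R), -1))))
U = 697 (U = Add(7, Mul(Add(4, -119), -6)) = Add(7, Mul(-115, -6)) = Add(7, 690) = 697)
Mul(U, Pow(Function('X')(157), -1)) = Mul(697, Pow(Add(293, Pow(157, 2)), -1)) = Mul(697, Pow(Add(293, 24649), -1)) = Mul(697, Pow(24942, -1)) = Mul(697, Rational(1, 24942)) = Rational(697, 24942)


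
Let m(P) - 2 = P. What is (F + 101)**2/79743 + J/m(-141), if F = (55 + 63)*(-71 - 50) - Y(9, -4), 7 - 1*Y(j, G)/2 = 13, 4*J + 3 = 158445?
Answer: 49462608347/22168554 ≈ 2231.2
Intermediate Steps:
J = 79221/2 (J = -3/4 + (1/4)*158445 = -3/4 + 158445/4 = 79221/2 ≈ 39611.)
m(P) = 2 + P
Y(j, G) = -12 (Y(j, G) = 14 - 2*13 = 14 - 26 = -12)
F = -14266 (F = (55 + 63)*(-71 - 50) - 1*(-12) = 118*(-121) + 12 = -14278 + 12 = -14266)
(F + 101)**2/79743 + J/m(-141) = (-14266 + 101)**2/79743 + 79221/(2*(2 - 141)) = (-14165)**2*(1/79743) + (79221/2)/(-139) = 200647225*(1/79743) + (79221/2)*(-1/139) = 200647225/79743 - 79221/278 = 49462608347/22168554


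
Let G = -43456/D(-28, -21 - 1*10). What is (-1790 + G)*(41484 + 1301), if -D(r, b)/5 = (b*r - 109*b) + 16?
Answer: -46587234494/609 ≈ -7.6498e+7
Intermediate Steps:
D(r, b) = -80 + 545*b - 5*b*r (D(r, b) = -5*((b*r - 109*b) + 16) = -5*((-109*b + b*r) + 16) = -5*(16 - 109*b + b*r) = -80 + 545*b - 5*b*r)
G = 6208/3045 (G = -43456/(-80 + 545*(-21 - 1*10) - 5*(-21 - 1*10)*(-28)) = -43456/(-80 + 545*(-21 - 10) - 5*(-21 - 10)*(-28)) = -43456/(-80 + 545*(-31) - 5*(-31)*(-28)) = -43456/(-80 - 16895 - 4340) = -43456/(-21315) = -43456*(-1/21315) = 6208/3045 ≈ 2.0388)
(-1790 + G)*(41484 + 1301) = (-1790 + 6208/3045)*(41484 + 1301) = -5444342/3045*42785 = -46587234494/609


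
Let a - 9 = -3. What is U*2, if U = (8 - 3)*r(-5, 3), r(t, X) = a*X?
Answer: 180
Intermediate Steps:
a = 6 (a = 9 - 3 = 6)
r(t, X) = 6*X
U = 90 (U = (8 - 3)*(6*3) = 5*18 = 90)
U*2 = 90*2 = 180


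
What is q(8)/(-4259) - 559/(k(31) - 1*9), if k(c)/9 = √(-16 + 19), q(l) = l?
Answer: -2380925/76662 - 559*√3/18 ≈ -84.847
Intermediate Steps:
k(c) = 9*√3 (k(c) = 9*√(-16 + 19) = 9*√3)
q(8)/(-4259) - 559/(k(31) - 1*9) = 8/(-4259) - 559/(9*√3 - 1*9) = 8*(-1/4259) - 559/(9*√3 - 9) = -8/4259 - 559/(-9 + 9*√3)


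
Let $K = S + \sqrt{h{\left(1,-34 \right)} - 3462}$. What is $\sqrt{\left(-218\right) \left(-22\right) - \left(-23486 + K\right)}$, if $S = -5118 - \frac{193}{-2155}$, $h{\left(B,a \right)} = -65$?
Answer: $\frac{\sqrt{155110019085 - 4644025 i \sqrt{3527}}}{2155} \approx 182.76 - 0.16248 i$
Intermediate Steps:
$S = - \frac{11029097}{2155}$ ($S = -5118 - - \frac{193}{2155} = -5118 + \frac{193}{2155} = - \frac{11029097}{2155} \approx -5117.9$)
$K = - \frac{11029097}{2155} + i \sqrt{3527}$ ($K = - \frac{11029097}{2155} + \sqrt{-65 - 3462} = - \frac{11029097}{2155} + \sqrt{-3527} = - \frac{11029097}{2155} + i \sqrt{3527} \approx -5117.9 + 59.389 i$)
$\sqrt{\left(-218\right) \left(-22\right) - \left(-23486 + K\right)} = \sqrt{\left(-218\right) \left(-22\right) + \left(23486 - \left(- \frac{11029097}{2155} + i \sqrt{3527}\right)\right)} = \sqrt{4796 + \left(23486 + \left(\frac{11029097}{2155} - i \sqrt{3527}\right)\right)} = \sqrt{4796 + \left(\frac{61641427}{2155} - i \sqrt{3527}\right)} = \sqrt{\frac{71976807}{2155} - i \sqrt{3527}}$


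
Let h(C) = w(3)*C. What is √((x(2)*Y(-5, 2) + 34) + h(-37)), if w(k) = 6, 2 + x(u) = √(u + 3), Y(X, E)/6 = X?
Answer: √(-128 - 30*√5) ≈ 13.967*I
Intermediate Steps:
Y(X, E) = 6*X
x(u) = -2 + √(3 + u) (x(u) = -2 + √(u + 3) = -2 + √(3 + u))
h(C) = 6*C
√((x(2)*Y(-5, 2) + 34) + h(-37)) = √(((-2 + √(3 + 2))*(6*(-5)) + 34) + 6*(-37)) = √(((-2 + √5)*(-30) + 34) - 222) = √(((60 - 30*√5) + 34) - 222) = √((94 - 30*√5) - 222) = √(-128 - 30*√5)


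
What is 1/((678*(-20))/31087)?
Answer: -31087/13560 ≈ -2.2926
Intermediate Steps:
1/((678*(-20))/31087) = 1/(-13560*1/31087) = 1/(-13560/31087) = -31087/13560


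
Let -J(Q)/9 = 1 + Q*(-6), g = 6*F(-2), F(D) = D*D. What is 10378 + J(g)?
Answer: 11665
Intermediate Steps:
F(D) = D**2
g = 24 (g = 6*(-2)**2 = 6*4 = 24)
J(Q) = -9 + 54*Q (J(Q) = -9*(1 + Q*(-6)) = -9*(1 - 6*Q) = -9 + 54*Q)
10378 + J(g) = 10378 + (-9 + 54*24) = 10378 + (-9 + 1296) = 10378 + 1287 = 11665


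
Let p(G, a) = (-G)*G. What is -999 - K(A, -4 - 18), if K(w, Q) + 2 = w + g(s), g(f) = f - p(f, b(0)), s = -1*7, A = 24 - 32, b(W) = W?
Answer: -1031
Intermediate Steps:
A = -8
p(G, a) = -G²
s = -7
g(f) = f + f² (g(f) = f - (-1)*f² = f + f²)
K(w, Q) = 40 + w (K(w, Q) = -2 + (w - 7*(1 - 7)) = -2 + (w - 7*(-6)) = -2 + (w + 42) = -2 + (42 + w) = 40 + w)
-999 - K(A, -4 - 18) = -999 - (40 - 8) = -999 - 1*32 = -999 - 32 = -1031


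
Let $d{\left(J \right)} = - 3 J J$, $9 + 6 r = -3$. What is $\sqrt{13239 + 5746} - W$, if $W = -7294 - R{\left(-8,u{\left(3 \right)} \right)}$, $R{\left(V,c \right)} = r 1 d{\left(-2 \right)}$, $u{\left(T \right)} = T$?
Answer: $7318 + \sqrt{18985} \approx 7455.8$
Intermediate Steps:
$r = -2$ ($r = - \frac{3}{2} + \frac{1}{6} \left(-3\right) = - \frac{3}{2} - \frac{1}{2} = -2$)
$d{\left(J \right)} = - 3 J^{2}$
$R{\left(V,c \right)} = 24$ ($R{\left(V,c \right)} = \left(-2\right) 1 \left(- 3 \left(-2\right)^{2}\right) = - 2 \left(\left(-3\right) 4\right) = \left(-2\right) \left(-12\right) = 24$)
$W = -7318$ ($W = -7294 - 24 = -7318$)
$\sqrt{13239 + 5746} - W = \sqrt{13239 + 5746} - -7318 = \sqrt{18985} + 7318 = 7318 + \sqrt{18985}$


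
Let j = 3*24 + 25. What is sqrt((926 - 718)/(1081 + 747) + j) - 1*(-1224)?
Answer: 1224 + sqrt(20282117)/457 ≈ 1233.9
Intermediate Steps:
j = 97 (j = 72 + 25 = 97)
sqrt((926 - 718)/(1081 + 747) + j) - 1*(-1224) = sqrt((926 - 718)/(1081 + 747) + 97) - 1*(-1224) = sqrt(208/1828 + 97) + 1224 = sqrt(208*(1/1828) + 97) + 1224 = sqrt(52/457 + 97) + 1224 = sqrt(44381/457) + 1224 = sqrt(20282117)/457 + 1224 = 1224 + sqrt(20282117)/457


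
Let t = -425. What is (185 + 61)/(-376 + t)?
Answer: -82/267 ≈ -0.30712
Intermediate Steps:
(185 + 61)/(-376 + t) = (185 + 61)/(-376 - 425) = 246/(-801) = 246*(-1/801) = -82/267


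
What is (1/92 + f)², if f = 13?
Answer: 1432809/8464 ≈ 169.28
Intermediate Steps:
(1/92 + f)² = (1/92 + 13)² = (1197/92)² = 1432809/8464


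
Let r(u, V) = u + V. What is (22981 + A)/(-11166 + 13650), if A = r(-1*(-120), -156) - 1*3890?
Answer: 19055/2484 ≈ 7.6711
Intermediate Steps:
r(u, V) = V + u
A = -3926 (A = (-156 - 1*(-120)) - 1*3890 = (-156 + 120) - 3890 = -36 - 3890 = -3926)
(22981 + A)/(-11166 + 13650) = (22981 - 3926)/(-11166 + 13650) = 19055/2484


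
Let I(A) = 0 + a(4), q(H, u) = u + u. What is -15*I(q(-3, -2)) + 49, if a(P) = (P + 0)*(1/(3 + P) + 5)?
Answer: -1817/7 ≈ -259.57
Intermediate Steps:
q(H, u) = 2*u
a(P) = P*(5 + 1/(3 + P))
I(A) = 144/7 (I(A) = 0 + 4*(16 + 5*4)/(3 + 4) = 0 + 4*(16 + 20)/7 = 0 + 4*(1/7)*36 = 0 + 144/7 = 144/7)
-15*I(q(-3, -2)) + 49 = -15*144/7 + 49 = -2160/7 + 49 = -1817/7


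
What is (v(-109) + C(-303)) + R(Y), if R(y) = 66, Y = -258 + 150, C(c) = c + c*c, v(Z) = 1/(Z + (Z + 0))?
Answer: 19962695/218 ≈ 91572.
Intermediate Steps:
v(Z) = 1/(2*Z) (v(Z) = 1/(Z + Z) = 1/(2*Z))
C(c) = c + c**2
Y = -108
(v(-109) + C(-303)) + R(Y) = ((1/2)/(-109) - 303*(1 - 303)) + 66 = ((1/2)*(-1/109) - 303*(-302)) + 66 = (-1/218 + 91506) + 66 = 19948307/218 + 66 = 19962695/218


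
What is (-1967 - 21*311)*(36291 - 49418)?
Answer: 111553246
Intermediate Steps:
(-1967 - 21*311)*(36291 - 49418) = (-1967 - 6531)*(-13127) = -8498*(-13127) = 111553246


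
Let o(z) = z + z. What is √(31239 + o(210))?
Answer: √31659 ≈ 177.93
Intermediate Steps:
o(z) = 2*z
√(31239 + o(210)) = √(31239 + 2*210) = √(31239 + 420) = √31659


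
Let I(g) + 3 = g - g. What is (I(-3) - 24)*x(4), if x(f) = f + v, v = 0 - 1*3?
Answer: -27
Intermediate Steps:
I(g) = -3 (I(g) = -3 + (g - g) = -3 + 0 = -3)
v = -3 (v = 0 - 3 = -3)
x(f) = -3 + f (x(f) = f - 3 = -3 + f)
(I(-3) - 24)*x(4) = (-3 - 24)*(-3 + 4) = -27*1 = -27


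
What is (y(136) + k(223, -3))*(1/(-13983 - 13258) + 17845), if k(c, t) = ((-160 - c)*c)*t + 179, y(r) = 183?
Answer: 124731926978316/27241 ≈ 4.5788e+9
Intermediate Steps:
k(c, t) = 179 + c*t*(-160 - c) (k(c, t) = (c*(-160 - c))*t + 179 = c*t*(-160 - c) + 179 = 179 + c*t*(-160 - c))
(y(136) + k(223, -3))*(1/(-13983 - 13258) + 17845) = (183 + (179 - 1*(-3)*223² - 160*223*(-3)))*(1/(-13983 - 13258) + 17845) = (183 + (179 - 1*(-3)*49729 + 107040))*(1/(-27241) + 17845) = (183 + (179 + 149187 + 107040))*(-1/27241 + 17845) = (183 + 256406)*(486115644/27241) = 256589*(486115644/27241) = 124731926978316/27241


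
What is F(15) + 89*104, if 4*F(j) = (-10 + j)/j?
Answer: 111073/12 ≈ 9256.1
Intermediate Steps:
F(j) = (-10 + j)/(4*j) (F(j) = ((-10 + j)/j)/4 = (-10 + j)/(4*j))
F(15) + 89*104 = (¼)*(-10 + 15)/15 + 89*104 = (¼)*(1/15)*5 + 9256 = 1/12 + 9256 = 111073/12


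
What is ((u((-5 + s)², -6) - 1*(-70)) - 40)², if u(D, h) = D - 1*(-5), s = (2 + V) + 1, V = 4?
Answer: 1521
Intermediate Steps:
s = 7 (s = (2 + 4) + 1 = 6 + 1 = 7)
u(D, h) = 5 + D (u(D, h) = D + 5 = 5 + D)
((u((-5 + s)², -6) - 1*(-70)) - 40)² = (((5 + (-5 + 7)²) - 1*(-70)) - 40)² = (((5 + 2²) + 70) - 40)² = (((5 + 4) + 70) - 40)² = ((9 + 70) - 40)² = (79 - 40)² = 39² = 1521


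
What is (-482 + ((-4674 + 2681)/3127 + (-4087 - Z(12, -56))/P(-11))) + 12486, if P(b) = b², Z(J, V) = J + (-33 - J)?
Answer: 4528999457/378367 ≈ 11970.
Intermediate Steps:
Z(J, V) = -33
(-482 + ((-4674 + 2681)/3127 + (-4087 - Z(12, -56))/P(-11))) + 12486 = (-482 + ((-4674 + 2681)/3127 + (-4087 - 1*(-33))/((-11)²))) + 12486 = (-482 + (-1993*1/3127 + (-4087 + 33)/121)) + 12486 = (-482 + (-1993/3127 - 4054*1/121)) + 12486 = (-482 + (-1993/3127 - 4054/121)) + 12486 = (-482 - 12918011/378367) + 12486 = -195290905/378367 + 12486 = 4528999457/378367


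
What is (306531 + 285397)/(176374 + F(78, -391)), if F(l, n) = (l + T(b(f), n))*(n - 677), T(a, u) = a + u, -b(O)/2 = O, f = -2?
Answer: 295964/253193 ≈ 1.1689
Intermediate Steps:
b(O) = -2*O
F(l, n) = (-677 + n)*(4 + l + n) (F(l, n) = (l + (-2*(-2) + n))*(n - 677) = (l + (4 + n))*(-677 + n) = (4 + l + n)*(-677 + n) = (-677 + n)*(4 + l + n))
(306531 + 285397)/(176374 + F(78, -391)) = (306531 + 285397)/(176374 + (-2708 + (-391)² - 677*78 - 673*(-391) + 78*(-391))) = 591928/(176374 + (-2708 + 152881 - 52806 + 263143 - 30498)) = 591928/(176374 + 330012) = 591928/506386 = 591928*(1/506386) = 295964/253193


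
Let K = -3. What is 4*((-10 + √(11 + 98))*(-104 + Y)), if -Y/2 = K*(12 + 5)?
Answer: 80 - 8*√109 ≈ -3.5225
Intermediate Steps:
Y = 102 (Y = -(-6)*(12 + 5) = -(-6)*17 = -2*(-51) = 102)
4*((-10 + √(11 + 98))*(-104 + Y)) = 4*((-10 + √(11 + 98))*(-104 + 102)) = 4*((-10 + √109)*(-2)) = 4*(20 - 2*√109) = 80 - 8*√109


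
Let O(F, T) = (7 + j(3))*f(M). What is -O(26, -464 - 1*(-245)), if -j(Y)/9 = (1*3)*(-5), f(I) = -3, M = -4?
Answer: 426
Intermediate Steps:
j(Y) = 135 (j(Y) = -9*1*3*(-5) = -27*(-5) = -9*(-15) = 135)
O(F, T) = -426 (O(F, T) = (7 + 135)*(-3) = 142*(-3) = -426)
-O(26, -464 - 1*(-245)) = -1*(-426) = 426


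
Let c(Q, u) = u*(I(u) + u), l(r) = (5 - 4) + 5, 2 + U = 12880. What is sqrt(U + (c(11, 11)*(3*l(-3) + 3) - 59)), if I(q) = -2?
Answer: sqrt(14898) ≈ 122.06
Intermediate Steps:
U = 12878 (U = -2 + 12880 = 12878)
l(r) = 6 (l(r) = 1 + 5 = 6)
c(Q, u) = u*(-2 + u)
sqrt(U + (c(11, 11)*(3*l(-3) + 3) - 59)) = sqrt(12878 + ((11*(-2 + 11))*(3*6 + 3) - 59)) = sqrt(12878 + ((11*9)*(18 + 3) - 59)) = sqrt(12878 + (99*21 - 59)) = sqrt(12878 + (2079 - 59)) = sqrt(12878 + 2020) = sqrt(14898)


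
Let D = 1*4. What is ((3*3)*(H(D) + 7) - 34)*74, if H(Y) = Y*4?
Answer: 12802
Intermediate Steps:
D = 4
H(Y) = 4*Y
((3*3)*(H(D) + 7) - 34)*74 = ((3*3)*(4*4 + 7) - 34)*74 = (9*(16 + 7) - 34)*74 = (9*23 - 34)*74 = (207 - 34)*74 = 173*74 = 12802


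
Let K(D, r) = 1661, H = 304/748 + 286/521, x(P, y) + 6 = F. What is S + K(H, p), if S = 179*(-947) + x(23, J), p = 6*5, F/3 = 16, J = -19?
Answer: -167810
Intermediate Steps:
F = 48 (F = 3*16 = 48)
x(P, y) = 42 (x(P, y) = -6 + 48 = 42)
H = 93078/97427 (H = 304*(1/748) + 286*(1/521) = 76/187 + 286/521 = 93078/97427 ≈ 0.95536)
p = 30
S = -169471 (S = 179*(-947) + 42 = -169513 + 42 = -169471)
S + K(H, p) = -169471 + 1661 = -167810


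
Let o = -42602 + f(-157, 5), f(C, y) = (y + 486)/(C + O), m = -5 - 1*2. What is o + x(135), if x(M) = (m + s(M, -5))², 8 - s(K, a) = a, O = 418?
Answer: -11109235/261 ≈ -42564.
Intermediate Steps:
s(K, a) = 8 - a
m = -7 (m = -5 - 2 = -7)
x(M) = 36 (x(M) = (-7 + (8 - 1*(-5)))² = (-7 + (8 + 5))² = (-7 + 13)² = 6² = 36)
f(C, y) = (486 + y)/(418 + C) (f(C, y) = (y + 486)/(C + 418) = (486 + y)/(418 + C))
o = -11118631/261 (o = -42602 + (486 + 5)/(418 - 157) = -42602 + 491/261 = -11118631/261 ≈ -42600.)
o + x(135) = -11118631/261 + 36 = -11109235/261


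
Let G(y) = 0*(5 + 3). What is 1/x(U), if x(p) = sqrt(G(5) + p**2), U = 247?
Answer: 1/247 ≈ 0.0040486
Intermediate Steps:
G(y) = 0 (G(y) = 0*8 = 0)
x(p) = sqrt(p**2) (x(p) = sqrt(0 + p**2) = sqrt(p**2))
1/x(U) = 1/(sqrt(247**2)) = 1/(sqrt(61009)) = 1/247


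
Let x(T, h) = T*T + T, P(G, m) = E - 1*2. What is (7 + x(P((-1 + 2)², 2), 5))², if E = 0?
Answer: 81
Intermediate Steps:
P(G, m) = -2 (P(G, m) = 0 - 1*2 = 0 - 2 = -2)
x(T, h) = T + T² (x(T, h) = T² + T = T + T²)
(7 + x(P((-1 + 2)², 2), 5))² = (7 - 2*(1 - 2))² = (7 - 2*(-1))² = (7 + 2)² = 9² = 81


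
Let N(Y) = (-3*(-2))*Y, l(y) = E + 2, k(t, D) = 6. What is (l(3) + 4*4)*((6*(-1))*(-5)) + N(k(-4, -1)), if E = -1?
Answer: 546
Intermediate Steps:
l(y) = 1 (l(y) = -1 + 2 = 1)
N(Y) = 6*Y
(l(3) + 4*4)*((6*(-1))*(-5)) + N(k(-4, -1)) = (1 + 4*4)*((6*(-1))*(-5)) + 6*6 = (1 + 16)*(-6*(-5)) + 36 = 17*30 + 36 = 510 + 36 = 546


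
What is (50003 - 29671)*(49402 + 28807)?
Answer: 1590145388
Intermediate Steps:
(50003 - 29671)*(49402 + 28807) = 20332*78209 = 1590145388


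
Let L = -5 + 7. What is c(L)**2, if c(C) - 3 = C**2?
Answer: 49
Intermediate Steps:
L = 2
c(C) = 3 + C**2
c(L)**2 = (3 + 2**2)**2 = (3 + 4)**2 = 7**2 = 49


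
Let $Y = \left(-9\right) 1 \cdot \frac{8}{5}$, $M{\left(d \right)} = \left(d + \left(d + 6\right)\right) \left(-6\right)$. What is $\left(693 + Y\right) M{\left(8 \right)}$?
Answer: $- \frac{447876}{5} \approx -89575.0$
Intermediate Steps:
$M{\left(d \right)} = -36 - 12 d$ ($M{\left(d \right)} = \left(d + \left(6 + d\right)\right) \left(-6\right) = \left(6 + 2 d\right) \left(-6\right) = -36 - 12 d$)
$Y = - \frac{72}{5}$ ($Y = - 9 \cdot 8 \cdot \frac{1}{5} = \left(-9\right) \frac{8}{5} = - \frac{72}{5} \approx -14.4$)
$\left(693 + Y\right) M{\left(8 \right)} = \left(693 - \frac{72}{5}\right) \left(-36 - 96\right) = \frac{3393 \left(-36 - 96\right)}{5} = \frac{3393}{5} \left(-132\right) = - \frac{447876}{5}$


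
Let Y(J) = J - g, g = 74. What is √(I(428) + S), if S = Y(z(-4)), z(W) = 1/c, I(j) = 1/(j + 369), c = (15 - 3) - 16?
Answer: I*√188653885/1594 ≈ 8.6168*I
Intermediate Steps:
c = -4 (c = 12 - 16 = -4)
I(j) = 1/(369 + j)
z(W) = -¼ (z(W) = 1/(-4) = -¼)
Y(J) = -74 + J (Y(J) = J - 1*74 = J - 74 = -74 + J)
S = -297/4 (S = -74 - ¼ = -297/4 ≈ -74.250)
√(I(428) + S) = √(1/(369 + 428) - 297/4) = √(1/797 - 297/4) = √(-236705/3188) = I*√188653885/1594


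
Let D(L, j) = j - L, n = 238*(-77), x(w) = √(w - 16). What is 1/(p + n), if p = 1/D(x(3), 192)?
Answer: -675807710/12384848574869 - I*√13/12384848574869 ≈ -5.4567e-5 - 2.9113e-13*I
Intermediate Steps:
x(w) = √(-16 + w)
n = -18326
p = 1/(192 - I*√13) (p = 1/(192 - √(-16 + 3)) = 1/(192 - √(-13)) = 1/(192 - I*√13) ≈ 0.0052065 + 9.777e-5*I)
1/(p + n) = 1/((192/36877 + I*√13/36877) - 18326) = 1/(-675807710/36877 + I*√13/36877)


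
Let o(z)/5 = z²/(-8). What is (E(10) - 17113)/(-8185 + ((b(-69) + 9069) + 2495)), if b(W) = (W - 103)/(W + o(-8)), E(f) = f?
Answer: -1864227/368483 ≈ -5.0592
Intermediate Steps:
o(z) = -5*z²/8 (o(z) = 5*(z²/(-8)) = 5*(-z²/8) = -5*z²/8)
b(W) = (-103 + W)/(-40 + W) (b(W) = (W - 103)/(W - 5/8*(-8)²) = (-103 + W)/(W - 5/8*64) = (-103 + W)/(W - 40) = (-103 + W)/(-40 + W))
(E(10) - 17113)/(-8185 + ((b(-69) + 9069) + 2495)) = (10 - 17113)/(-8185 + (((-103 - 69)/(-40 - 69) + 9069) + 2495)) = -17103/(-8185 + ((-172/(-109) + 9069) + 2495)) = -17103/(-8185 + ((-1/109*(-172) + 9069) + 2495)) = -17103/(-8185 + ((172/109 + 9069) + 2495)) = -17103/(-8185 + (988693/109 + 2495)) = -17103/(-8185 + 1260648/109) = -17103/368483/109 = -17103*109/368483 = -1864227/368483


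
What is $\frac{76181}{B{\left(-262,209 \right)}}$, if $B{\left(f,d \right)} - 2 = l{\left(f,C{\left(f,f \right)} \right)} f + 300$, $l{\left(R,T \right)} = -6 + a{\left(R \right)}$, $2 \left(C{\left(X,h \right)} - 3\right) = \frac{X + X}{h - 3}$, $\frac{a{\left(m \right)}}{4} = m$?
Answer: $\frac{76181}{276450} \approx 0.27557$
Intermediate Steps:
$a{\left(m \right)} = 4 m$
$C{\left(X,h \right)} = 3 + \frac{X}{-3 + h}$ ($C{\left(X,h \right)} = 3 + \frac{\left(X + X\right) \frac{1}{h - 3}}{2} = 3 + \frac{2 X \frac{1}{-3 + h}}{2} = 3 + \frac{X}{-3 + h}$)
$l{\left(R,T \right)} = -6 + 4 R$
$B{\left(f,d \right)} = 302 + f \left(-6 + 4 f\right)$ ($B{\left(f,d \right)} = 2 + \left(\left(-6 + 4 f\right) f + 300\right) = 2 + \left(f \left(-6 + 4 f\right) + 300\right) = 2 + \left(300 + f \left(-6 + 4 f\right)\right) = 302 + f \left(-6 + 4 f\right)$)
$\frac{76181}{B{\left(-262,209 \right)}} = \frac{76181}{302 + 2 \left(-262\right) \left(-3 + 2 \left(-262\right)\right)} = \frac{76181}{302 + 2 \left(-262\right) \left(-3 - 524\right)} = \frac{76181}{302 + 2 \left(-262\right) \left(-527\right)} = \frac{76181}{302 + 276148} = \frac{76181}{276450}$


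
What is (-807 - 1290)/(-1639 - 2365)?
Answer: 2097/4004 ≈ 0.52373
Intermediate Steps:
(-807 - 1290)/(-1639 - 2365) = -2097/(-4004) = -2097*(-1/4004) = 2097/4004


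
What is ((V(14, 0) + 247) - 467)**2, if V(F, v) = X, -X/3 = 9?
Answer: 61009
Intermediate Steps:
X = -27 (X = -3*9 = -27)
V(F, v) = -27
((V(14, 0) + 247) - 467)**2 = ((-27 + 247) - 467)**2 = (220 - 467)**2 = (-247)**2 = 61009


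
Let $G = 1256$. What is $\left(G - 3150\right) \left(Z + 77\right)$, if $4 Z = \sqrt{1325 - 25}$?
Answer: $-145838 - 4735 \sqrt{13} \approx -1.6291 \cdot 10^{5}$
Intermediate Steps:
$Z = \frac{5 \sqrt{13}}{2}$ ($Z = \frac{\sqrt{1325 - 25}}{4} = \frac{\sqrt{1300}}{4} = \frac{10 \sqrt{13}}{4} = \frac{5 \sqrt{13}}{2} \approx 9.0139$)
$\left(G - 3150\right) \left(Z + 77\right) = \left(1256 - 3150\right) \left(\frac{5 \sqrt{13}}{2} + 77\right) = - 1894 \left(77 + \frac{5 \sqrt{13}}{2}\right) = -145838 - 4735 \sqrt{13}$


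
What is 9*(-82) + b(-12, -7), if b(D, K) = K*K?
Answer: -689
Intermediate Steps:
b(D, K) = K²
9*(-82) + b(-12, -7) = 9*(-82) + (-7)² = -738 + 49 = -689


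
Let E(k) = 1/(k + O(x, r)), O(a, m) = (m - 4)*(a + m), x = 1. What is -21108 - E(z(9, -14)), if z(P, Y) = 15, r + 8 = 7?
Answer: -316621/15 ≈ -21108.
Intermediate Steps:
r = -1 (r = -8 + 7 = -1)
O(a, m) = (-4 + m)*(a + m)
E(k) = 1/k (E(k) = 1/(k + ((-1)² - 4*1 - 4*(-1) + 1*(-1))) = 1/(k + (1 - 4 + 4 - 1)) = 1/(k + 0) = 1/k)
-21108 - E(z(9, -14)) = -21108 - 1/15 = -316621/15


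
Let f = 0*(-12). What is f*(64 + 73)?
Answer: 0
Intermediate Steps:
f = 0
f*(64 + 73) = 0*(64 + 73) = 0*137 = 0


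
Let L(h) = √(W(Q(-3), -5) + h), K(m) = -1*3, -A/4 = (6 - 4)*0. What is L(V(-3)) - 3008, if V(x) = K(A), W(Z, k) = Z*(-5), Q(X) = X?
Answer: -3008 + 2*√3 ≈ -3004.5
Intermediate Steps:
A = 0 (A = -4*(6 - 4)*0 = -8*0 = -4*0 = 0)
K(m) = -3
W(Z, k) = -5*Z
V(x) = -3
L(h) = √(15 + h) (L(h) = √(-5*(-3) + h) = √(15 + h))
L(V(-3)) - 3008 = √(15 - 3) - 3008 = √12 - 3008 = 2*√3 - 3008 = -3008 + 2*√3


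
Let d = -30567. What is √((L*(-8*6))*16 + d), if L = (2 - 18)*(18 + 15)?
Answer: √374937 ≈ 612.32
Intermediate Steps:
L = -528 (L = -16*33 = -528)
√((L*(-8*6))*16 + d) = √(-(-4224)*6*16 - 30567) = √(-528*(-48)*16 - 30567) = √(25344*16 - 30567) = √(405504 - 30567) = √374937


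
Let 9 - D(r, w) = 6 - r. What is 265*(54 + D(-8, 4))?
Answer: 12985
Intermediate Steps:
D(r, w) = 3 + r (D(r, w) = 9 - (6 - r) = 9 + (-6 + r) = 3 + r)
265*(54 + D(-8, 4)) = 265*(54 + (3 - 8)) = 265*(54 - 5) = 265*49 = 12985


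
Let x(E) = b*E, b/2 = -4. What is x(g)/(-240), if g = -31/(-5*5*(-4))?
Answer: -31/3000 ≈ -0.010333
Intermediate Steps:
b = -8 (b = 2*(-4) = -8)
g = -31/100 (g = -31/((-25*(-4))) = -31/100 ≈ -0.31000)
x(E) = -8*E
x(g)/(-240) = -8*(-31/100)/(-240) = (62/25)*(-1/240) = -31/3000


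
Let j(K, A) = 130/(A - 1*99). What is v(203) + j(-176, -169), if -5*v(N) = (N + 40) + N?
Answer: -60089/670 ≈ -89.685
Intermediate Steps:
j(K, A) = 130/(-99 + A) (j(K, A) = 130/(A - 99) = 130/(-99 + A))
v(N) = -8 - 2*N/5 (v(N) = -((N + 40) + N)/5 = -((40 + N) + N)/5 = -(40 + 2*N)/5 = -8 - 2*N/5)
v(203) + j(-176, -169) = (-8 - 2/5*203) + 130/(-99 - 169) = (-8 - 406/5) + 130/(-268) = -446/5 + 130*(-1/268) = -446/5 - 65/134 = -60089/670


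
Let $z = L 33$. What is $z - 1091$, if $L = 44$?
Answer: $361$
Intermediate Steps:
$z = 1452$ ($z = 44 \cdot 33 = 1452$)
$z - 1091 = 1452 - 1091 = 361$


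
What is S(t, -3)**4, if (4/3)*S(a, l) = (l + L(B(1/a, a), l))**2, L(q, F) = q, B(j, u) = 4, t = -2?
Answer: 81/256 ≈ 0.31641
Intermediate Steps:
S(a, l) = 3*(4 + l)**2/4 (S(a, l) = 3*(l + 4)**2/4 = 3*(4 + l)**2/4)
S(t, -3)**4 = (3*(4 - 3)**2/4)**4 = ((3/4)*1**2)**4 = ((3/4)*1)**4 = (3/4)**4 = 81/256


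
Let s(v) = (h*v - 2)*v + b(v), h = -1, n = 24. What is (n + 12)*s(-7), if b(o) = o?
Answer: -1512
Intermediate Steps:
s(v) = v + v*(-2 - v) (s(v) = (-v - 2)*v + v = (-2 - v)*v + v = v*(-2 - v) + v = v + v*(-2 - v))
(n + 12)*s(-7) = (24 + 12)*(-7*(-1 - 1*(-7))) = 36*(-7*(-1 + 7)) = 36*(-7*6) = 36*(-42) = -1512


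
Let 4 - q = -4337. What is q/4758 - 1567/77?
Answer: -2373843/122122 ≈ -19.438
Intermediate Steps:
q = 4341 (q = 4 - 1*(-4337) = 4 + 4337 = 4341)
q/4758 - 1567/77 = 4341/4758 - 1567/77 = 4341*(1/4758) - 1567*1/77 = 1447/1586 - 1567/77 = -2373843/122122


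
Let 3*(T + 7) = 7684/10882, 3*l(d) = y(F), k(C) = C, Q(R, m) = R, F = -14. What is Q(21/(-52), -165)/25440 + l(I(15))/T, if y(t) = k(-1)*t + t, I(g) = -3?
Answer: -7/440960 ≈ -1.5874e-5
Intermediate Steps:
y(t) = 0 (y(t) = -t + t = 0)
l(d) = 0 (l(d) = (1/3)*0 = 0)
T = -110419/16323 (T = -7 + (7684/10882)/3 = -7 + (7684*(1/10882))/3 = -7 + (1/3)*(3842/5441) = -7 + 3842/16323 = -110419/16323 ≈ -6.7646)
Q(21/(-52), -165)/25440 + l(I(15))/T = (21/(-52))/25440 + 0/(-110419/16323) = (21*(-1/52))*(1/25440) + 0*(-16323/110419) = -21/52*1/25440 + 0 = -7/440960 + 0 = -7/440960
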